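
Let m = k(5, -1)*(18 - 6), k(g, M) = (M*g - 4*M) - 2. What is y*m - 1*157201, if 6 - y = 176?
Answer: -151081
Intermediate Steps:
k(g, M) = -2 - 4*M + M*g (k(g, M) = (-4*M + M*g) - 2 = -2 - 4*M + M*g)
m = -36 (m = (-2 - 4*(-1) - 1*5)*(18 - 6) = (-2 + 4 - 5)*12 = -3*12 = -36)
y = -170 (y = 6 - 1*176 = 6 - 176 = -170)
y*m - 1*157201 = -170*(-36) - 1*157201 = 6120 - 157201 = -151081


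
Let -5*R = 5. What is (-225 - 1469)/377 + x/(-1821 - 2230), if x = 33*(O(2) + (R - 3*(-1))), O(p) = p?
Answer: -6912158/1527227 ≈ -4.5260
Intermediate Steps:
R = -1 (R = -⅕*5 = -1)
x = 132 (x = 33*(2 + (-1 - 3*(-1))) = 33*(2 + (-1 + 3)) = 33*(2 + 2) = 33*4 = 132)
(-225 - 1469)/377 + x/(-1821 - 2230) = (-225 - 1469)/377 + 132/(-1821 - 2230) = -1694*1/377 + 132/(-4051) = -1694/377 + 132*(-1/4051) = -1694/377 - 132/4051 = -6912158/1527227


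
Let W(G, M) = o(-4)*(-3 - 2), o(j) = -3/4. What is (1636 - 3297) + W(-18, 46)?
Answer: -6629/4 ≈ -1657.3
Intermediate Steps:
o(j) = -3/4 (o(j) = -3*1/4 = -3/4)
W(G, M) = 15/4 (W(G, M) = -3*(-3 - 2)/4 = -3/4*(-5) = 15/4)
(1636 - 3297) + W(-18, 46) = (1636 - 3297) + 15/4 = -1661 + 15/4 = -6629/4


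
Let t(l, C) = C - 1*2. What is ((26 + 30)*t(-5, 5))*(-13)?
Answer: -2184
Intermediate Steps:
t(l, C) = -2 + C (t(l, C) = C - 2 = -2 + C)
((26 + 30)*t(-5, 5))*(-13) = ((26 + 30)*(-2 + 5))*(-13) = (56*3)*(-13) = 168*(-13) = -2184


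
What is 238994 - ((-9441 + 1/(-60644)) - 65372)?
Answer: 19030511709/60644 ≈ 3.1381e+5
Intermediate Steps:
238994 - ((-9441 + 1/(-60644)) - 65372) = 238994 - ((-9441 - 1/60644) - 65372) = 238994 - (-572540005/60644 - 65372) = 238994 - 1*(-4536959573/60644) = 238994 + 4536959573/60644 = 19030511709/60644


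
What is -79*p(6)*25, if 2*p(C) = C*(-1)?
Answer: 5925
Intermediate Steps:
p(C) = -C/2 (p(C) = (C*(-1))/2 = (-C)/2 = -C/2)
-79*p(6)*25 = -(-79)*6/2*25 = -79*(-3)*25 = 237*25 = 5925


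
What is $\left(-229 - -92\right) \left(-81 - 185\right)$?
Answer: $36442$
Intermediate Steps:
$\left(-229 - -92\right) \left(-81 - 185\right) = \left(-229 + 92\right) \left(-266\right) = \left(-137\right) \left(-266\right) = 36442$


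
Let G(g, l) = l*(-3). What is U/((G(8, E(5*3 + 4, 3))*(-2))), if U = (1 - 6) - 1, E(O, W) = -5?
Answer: ⅕ ≈ 0.20000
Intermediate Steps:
G(g, l) = -3*l
U = -6 (U = -5 - 1 = -6)
U/((G(8, E(5*3 + 4, 3))*(-2))) = -6/(-3*(-5)*(-2)) = -6/(15*(-2)) = -6/(-30) = -1/30*(-6) = ⅕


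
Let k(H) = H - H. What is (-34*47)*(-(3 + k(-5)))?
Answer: 4794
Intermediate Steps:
k(H) = 0
(-34*47)*(-(3 + k(-5))) = (-34*47)*(-(3 + 0)) = -(-1598)*3 = -1598*(-3) = 4794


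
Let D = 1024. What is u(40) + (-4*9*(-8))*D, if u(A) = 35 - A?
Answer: 294907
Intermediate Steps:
u(40) + (-4*9*(-8))*D = (35 - 1*40) + (-4*9*(-8))*1024 = (35 - 40) - 36*(-8)*1024 = -5 + 288*1024 = -5 + 294912 = 294907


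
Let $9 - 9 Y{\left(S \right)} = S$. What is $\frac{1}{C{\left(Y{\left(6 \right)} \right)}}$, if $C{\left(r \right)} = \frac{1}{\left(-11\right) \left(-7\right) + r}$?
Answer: $\frac{232}{3} \approx 77.333$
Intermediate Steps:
$Y{\left(S \right)} = 1 - \frac{S}{9}$
$C{\left(r \right)} = \frac{1}{77 + r}$
$\frac{1}{C{\left(Y{\left(6 \right)} \right)}} = \frac{1}{\frac{1}{77 + \left(1 - \frac{2}{3}\right)}} = \frac{1}{\frac{1}{77 + \frac{1}{3}}} = \frac{1}{\frac{1}{\frac{232}{3}}} = \frac{1}{\frac{3}{232}} = \frac{232}{3}$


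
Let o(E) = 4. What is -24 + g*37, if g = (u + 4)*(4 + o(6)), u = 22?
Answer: 7672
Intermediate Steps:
g = 208 (g = (22 + 4)*(4 + 4) = 26*8 = 208)
-24 + g*37 = -24 + 208*37 = -24 + 7696 = 7672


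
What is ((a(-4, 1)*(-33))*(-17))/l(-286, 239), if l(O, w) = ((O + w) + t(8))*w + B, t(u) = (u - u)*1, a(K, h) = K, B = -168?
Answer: 2244/11401 ≈ 0.19682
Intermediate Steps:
t(u) = 0 (t(u) = 0*1 = 0)
l(O, w) = -168 + w*(O + w) (l(O, w) = ((O + w) + 0)*w - 168 = (O + w)*w - 168 = w*(O + w) - 168 = -168 + w*(O + w))
((a(-4, 1)*(-33))*(-17))/l(-286, 239) = (-4*(-33)*(-17))/(-168 + 239² - 286*239) = (132*(-17))/(-168 + 57121 - 68354) = -2244/(-11401) = -2244*(-1/11401) = 2244/11401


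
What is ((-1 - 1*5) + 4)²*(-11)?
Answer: -44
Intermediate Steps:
((-1 - 1*5) + 4)²*(-11) = ((-1 - 5) + 4)²*(-11) = (-6 + 4)²*(-11) = (-2)²*(-11) = 4*(-11) = -44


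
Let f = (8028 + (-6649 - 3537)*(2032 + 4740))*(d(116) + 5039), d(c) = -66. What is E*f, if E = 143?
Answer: -49048369051396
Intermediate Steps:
f = -342995587772 (f = (8028 + (-6649 - 3537)*(2032 + 4740))*(-66 + 5039) = (8028 - 10186*6772)*4973 = (8028 - 68979592)*4973 = -68971564*4973 = -342995587772)
E*f = 143*(-342995587772) = -49048369051396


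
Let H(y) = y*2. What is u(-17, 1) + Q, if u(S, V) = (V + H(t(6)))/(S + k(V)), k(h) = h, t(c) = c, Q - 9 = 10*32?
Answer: 5251/16 ≈ 328.19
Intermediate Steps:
Q = 329 (Q = 9 + 10*32 = 9 + 320 = 329)
H(y) = 2*y
u(S, V) = (12 + V)/(S + V) (u(S, V) = (V + 2*6)/(S + V) = (V + 12)/(S + V) = (12 + V)/(S + V))
u(-17, 1) + Q = (12 + 1)/(-17 + 1) + 329 = 13/(-16) + 329 = -1/16*13 + 329 = -13/16 + 329 = 5251/16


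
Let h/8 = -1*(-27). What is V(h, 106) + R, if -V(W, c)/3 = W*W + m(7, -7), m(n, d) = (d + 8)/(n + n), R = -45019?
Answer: -2589821/14 ≈ -1.8499e+5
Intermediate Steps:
h = 216 (h = 8*(-1*(-27)) = 8*27 = 216)
m(n, d) = (8 + d)/(2*n) (m(n, d) = (8 + d)/((2*n)) = (8 + d)*(1/(2*n)) = (8 + d)/(2*n))
V(W, c) = -3/14 - 3*W**2 (V(W, c) = -3*(W*W + (1/2)*(8 - 7)/7) = -3*(W**2 + (1/2)*(1/7)*1) = -3*(W**2 + 1/14) = -3*(1/14 + W**2) = -3/14 - 3*W**2)
V(h, 106) + R = (-3/14 - 3*216**2) - 45019 = (-3/14 - 3*46656) - 45019 = (-3/14 - 139968) - 45019 = -1959555/14 - 45019 = -2589821/14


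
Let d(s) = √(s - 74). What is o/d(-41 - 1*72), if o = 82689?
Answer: -82689*I*√187/187 ≈ -6046.8*I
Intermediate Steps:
d(s) = √(-74 + s)
o/d(-41 - 1*72) = 82689/(√(-74 + (-41 - 1*72))) = 82689/(√(-74 + (-41 - 72))) = 82689/(√(-74 - 113)) = 82689/(√(-187)) = 82689/((I*√187)) = 82689*(-I*√187/187) = -82689*I*√187/187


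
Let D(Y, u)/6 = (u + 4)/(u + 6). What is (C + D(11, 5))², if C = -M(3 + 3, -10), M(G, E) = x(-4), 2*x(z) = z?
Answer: 5776/121 ≈ 47.736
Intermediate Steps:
x(z) = z/2
M(G, E) = -2 (M(G, E) = (½)*(-4) = -2)
D(Y, u) = 6*(4 + u)/(6 + u) (D(Y, u) = 6*((u + 4)/(u + 6)) = 6*((4 + u)/(6 + u)) = 6*(4 + u)/(6 + u))
C = 2 (C = -1*(-2) = 2)
(C + D(11, 5))² = (2 + 6*(4 + 5)/(6 + 5))² = (2 + 6*9/11)² = (2 + 6*(1/11)*9)² = (2 + 54/11)² = (76/11)² = 5776/121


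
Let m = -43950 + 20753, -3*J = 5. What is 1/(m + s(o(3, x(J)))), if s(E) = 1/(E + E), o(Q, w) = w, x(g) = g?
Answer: -10/231973 ≈ -4.3108e-5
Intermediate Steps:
J = -5/3 (J = -⅓*5 = -5/3 ≈ -1.6667)
s(E) = 1/(2*E)
m = -23197
1/(m + s(o(3, x(J)))) = 1/(-23197 + 1/(2*(-5/3))) = 1/(-23197 + (½)*(-⅗)) = 1/(-23197 - 3/10) = 1/(-231973/10) = -10/231973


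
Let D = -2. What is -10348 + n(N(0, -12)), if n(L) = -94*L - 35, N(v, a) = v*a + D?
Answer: -10195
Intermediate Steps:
N(v, a) = -2 + a*v (N(v, a) = v*a - 2 = a*v - 2 = -2 + a*v)
n(L) = -35 - 94*L
-10348 + n(N(0, -12)) = -10348 + (-35 - 94*(-2 - 12*0)) = -10348 + (-35 - 94*(-2 + 0)) = -10348 + (-35 - 94*(-2)) = -10348 + (-35 + 188) = -10348 + 153 = -10195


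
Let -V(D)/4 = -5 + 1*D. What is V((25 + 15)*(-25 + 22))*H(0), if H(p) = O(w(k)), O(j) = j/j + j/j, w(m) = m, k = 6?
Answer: 1000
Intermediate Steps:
O(j) = 2 (O(j) = 1 + 1 = 2)
H(p) = 2
V(D) = 20 - 4*D (V(D) = -4*(-5 + 1*D) = -4*(-5 + D) = 20 - 4*D)
V((25 + 15)*(-25 + 22))*H(0) = (20 - 4*(25 + 15)*(-25 + 22))*2 = (20 - 160*(-3))*2 = (20 - 4*(-120))*2 = (20 + 480)*2 = 500*2 = 1000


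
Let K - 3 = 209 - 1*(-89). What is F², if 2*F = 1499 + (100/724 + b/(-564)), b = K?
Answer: 23403961981096225/41684572224 ≈ 5.6145e+5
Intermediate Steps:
K = 301 (K = 3 + (209 - 1*(-89)) = 3 + (209 + 89) = 3 + 298 = 301)
b = 301
F = 152983535/204168 (F = (1499 + (100/724 + 301/(-564)))/2 = (1499 + (100*(1/724) + 301*(-1/564)))/2 = (1499 + (25/181 - 301/564))/2 = (1499 - 40381/102084)/2 = (½)*(152983535/102084) = 152983535/204168 ≈ 749.30)
F² = (152983535/204168)² = 23403961981096225/41684572224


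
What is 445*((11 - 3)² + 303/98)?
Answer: 2925875/98 ≈ 29856.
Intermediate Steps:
445*((11 - 3)² + 303/98) = 445*(8² + 303*(1/98)) = 445*(64 + 303/98) = 445*(6575/98) = 2925875/98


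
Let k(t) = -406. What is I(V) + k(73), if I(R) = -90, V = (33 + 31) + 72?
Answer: -496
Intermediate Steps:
V = 136 (V = 64 + 72 = 136)
I(V) + k(73) = -90 - 406 = -496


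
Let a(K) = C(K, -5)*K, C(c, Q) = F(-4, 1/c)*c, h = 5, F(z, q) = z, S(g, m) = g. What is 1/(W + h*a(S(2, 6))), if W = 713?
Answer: 1/633 ≈ 0.0015798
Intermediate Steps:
C(c, Q) = -4*c
a(K) = -4*K² (a(K) = (-4*K)*K = -4*K²)
1/(W + h*a(S(2, 6))) = 1/(713 + 5*(-4*2²)) = 1/(713 + 5*(-4*4)) = 1/(713 + 5*(-16)) = 1/(713 - 80) = 1/633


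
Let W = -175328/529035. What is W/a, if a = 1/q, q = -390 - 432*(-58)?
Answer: -1441546816/176345 ≈ -8174.6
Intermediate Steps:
q = 24666 (q = -390 + 25056 = 24666)
W = -175328/529035 (W = -175328*1/529035 = -175328/529035 ≈ -0.33141)
a = 1/24666 ≈ 4.0542e-5
W/a = -175328/(529035*1/24666) = -175328/529035*24666 = -1441546816/176345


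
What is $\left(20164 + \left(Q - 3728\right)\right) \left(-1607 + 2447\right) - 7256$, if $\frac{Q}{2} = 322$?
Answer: $14339944$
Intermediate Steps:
$Q = 644$ ($Q = 2 \cdot 322 = 644$)
$\left(20164 + \left(Q - 3728\right)\right) \left(-1607 + 2447\right) - 7256 = \left(20164 + \left(644 - 3728\right)\right) \left(-1607 + 2447\right) - 7256 = \left(20164 + \left(644 - 3728\right)\right) 840 - 7256 = \left(20164 - 3084\right) 840 - 7256 = 17080 \cdot 840 - 7256 = 14347200 - 7256 = 14339944$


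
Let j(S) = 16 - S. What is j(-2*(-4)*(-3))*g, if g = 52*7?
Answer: 14560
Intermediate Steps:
g = 364
j(-2*(-4)*(-3))*g = (16 - (-2*(-4))*(-3))*364 = (16 - 8*(-3))*364 = (16 - 1*(-24))*364 = (16 + 24)*364 = 40*364 = 14560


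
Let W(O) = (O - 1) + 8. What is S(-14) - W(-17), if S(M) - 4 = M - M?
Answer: 14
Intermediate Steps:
W(O) = 7 + O (W(O) = (-1 + O) + 8 = 7 + O)
S(M) = 4 (S(M) = 4 + (M - M) = 4 + 0 = 4)
S(-14) - W(-17) = 4 - (7 - 17) = 4 - 1*(-10) = 4 + 10 = 14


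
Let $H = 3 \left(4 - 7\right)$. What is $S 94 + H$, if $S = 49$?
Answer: $4597$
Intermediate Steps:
$H = -9$ ($H = 3 \left(4 - 7\right) = 3 \left(-3\right) = -9$)
$S 94 + H = 49 \cdot 94 - 9 = 4606 - 9 = 4597$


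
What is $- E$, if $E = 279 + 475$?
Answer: $-754$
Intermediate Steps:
$E = 754$
$- E = \left(-1\right) 754 = -754$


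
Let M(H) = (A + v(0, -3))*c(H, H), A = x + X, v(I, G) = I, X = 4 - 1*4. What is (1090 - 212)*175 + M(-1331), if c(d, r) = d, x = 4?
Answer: 148326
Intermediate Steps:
X = 0 (X = 4 - 4 = 0)
A = 4 (A = 4 + 0 = 4)
M(H) = 4*H (M(H) = (4 + 0)*H = 4*H)
(1090 - 212)*175 + M(-1331) = (1090 - 212)*175 + 4*(-1331) = 878*175 - 5324 = 153650 - 5324 = 148326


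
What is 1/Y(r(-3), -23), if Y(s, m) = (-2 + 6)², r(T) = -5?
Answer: 1/16 ≈ 0.062500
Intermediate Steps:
Y(s, m) = 16 (Y(s, m) = 4² = 16)
1/Y(r(-3), -23) = 1/16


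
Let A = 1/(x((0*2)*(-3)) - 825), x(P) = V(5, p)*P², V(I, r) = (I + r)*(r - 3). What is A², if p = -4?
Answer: 1/680625 ≈ 1.4692e-6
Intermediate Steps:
V(I, r) = (-3 + r)*(I + r) (V(I, r) = (I + r)*(-3 + r) = (-3 + r)*(I + r))
x(P) = -7*P² (x(P) = ((-4)² - 3*5 - 3*(-4) + 5*(-4))*P² = (16 - 15 + 12 - 20)*P² = -7*P²)
A = -1/825 (A = 1/(-7*((0*2)*(-3))² - 825) = 1/(-7*(0*(-3))² - 825) = 1/(-7*0² - 825) = 1/(-7*0 - 825) = 1/(0 - 825) = 1/(-825) = -1/825 ≈ -0.0012121)
A² = (-1/825)² = 1/680625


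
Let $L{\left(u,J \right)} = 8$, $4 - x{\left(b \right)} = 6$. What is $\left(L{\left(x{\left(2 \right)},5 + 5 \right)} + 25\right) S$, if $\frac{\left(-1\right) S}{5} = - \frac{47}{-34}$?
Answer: $- \frac{7755}{34} \approx -228.09$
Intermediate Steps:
$x{\left(b \right)} = -2$ ($x{\left(b \right)} = 4 - 6 = -2$)
$S = - \frac{235}{34}$ ($S = - 5 \left(- \frac{47}{-34}\right) = - 5 \left(\left(-47\right) \left(- \frac{1}{34}\right)\right) = \left(-5\right) \frac{47}{34} = - \frac{235}{34} \approx -6.9118$)
$\left(L{\left(x{\left(2 \right)},5 + 5 \right)} + 25\right) S = \left(8 + 25\right) \left(- \frac{235}{34}\right) = 33 \left(- \frac{235}{34}\right) = - \frac{7755}{34}$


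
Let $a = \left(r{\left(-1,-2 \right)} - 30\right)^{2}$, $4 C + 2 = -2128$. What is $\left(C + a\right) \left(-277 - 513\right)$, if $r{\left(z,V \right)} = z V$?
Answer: $-198685$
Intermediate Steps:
$r{\left(z,V \right)} = V z$
$C = - \frac{1065}{2}$ ($C = - \frac{1}{2} + \frac{1}{4} \left(-2128\right) = - \frac{1}{2} - 532 = - \frac{1065}{2} \approx -532.5$)
$a = 784$ ($a = \left(\left(-2\right) \left(-1\right) - 30\right)^{2} = \left(2 - 30\right)^{2} = \left(-28\right)^{2} = 784$)
$\left(C + a\right) \left(-277 - 513\right) = \left(- \frac{1065}{2} + 784\right) \left(-277 - 513\right) = \frac{503}{2} \left(-790\right) = -198685$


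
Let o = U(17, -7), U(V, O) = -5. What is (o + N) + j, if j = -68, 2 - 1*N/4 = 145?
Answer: -645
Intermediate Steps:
o = -5
N = -572 (N = 8 - 4*145 = 8 - 580 = -572)
(o + N) + j = (-5 - 572) - 68 = -577 - 68 = -645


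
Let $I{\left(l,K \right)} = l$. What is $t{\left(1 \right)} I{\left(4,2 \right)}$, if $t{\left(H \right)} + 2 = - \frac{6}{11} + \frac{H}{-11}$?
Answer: $- \frac{116}{11} \approx -10.545$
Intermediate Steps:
$t{\left(H \right)} = - \frac{28}{11} - \frac{H}{11}$ ($t{\left(H \right)} = -2 + \left(- \frac{6}{11} + \frac{H}{-11}\right) = -2 + \left(\left(-6\right) \frac{1}{11} + H \left(- \frac{1}{11}\right)\right) = -2 - \left(\frac{6}{11} + \frac{H}{11}\right) = - \frac{28}{11} - \frac{H}{11}$)
$t{\left(1 \right)} I{\left(4,2 \right)} = \left(- \frac{28}{11} - \frac{1}{11}\right) 4 = \left(- \frac{29}{11}\right) 4 = - \frac{116}{11}$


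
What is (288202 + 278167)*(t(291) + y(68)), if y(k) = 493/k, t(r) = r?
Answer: 675678217/4 ≈ 1.6892e+8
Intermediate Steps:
(288202 + 278167)*(t(291) + y(68)) = (288202 + 278167)*(291 + 493/68) = 566369*(291 + 493*(1/68)) = 566369*(291 + 29/4) = 566369*(1193/4) = 675678217/4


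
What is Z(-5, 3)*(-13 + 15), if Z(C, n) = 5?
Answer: 10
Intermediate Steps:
Z(-5, 3)*(-13 + 15) = 5*(-13 + 15) = 5*2 = 10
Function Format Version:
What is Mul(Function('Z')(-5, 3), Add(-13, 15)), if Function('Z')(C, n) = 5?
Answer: 10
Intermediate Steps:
Mul(Function('Z')(-5, 3), Add(-13, 15)) = Mul(5, Add(-13, 15)) = Mul(5, 2) = 10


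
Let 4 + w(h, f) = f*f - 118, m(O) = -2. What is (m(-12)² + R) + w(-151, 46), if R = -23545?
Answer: -21547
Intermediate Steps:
w(h, f) = -122 + f² (w(h, f) = -4 + (f*f - 118) = -4 + (f² - 118) = -4 + (-118 + f²) = -122 + f²)
(m(-12)² + R) + w(-151, 46) = ((-2)² - 23545) + (-122 + 46²) = (4 - 23545) + (-122 + 2116) = -23541 + 1994 = -21547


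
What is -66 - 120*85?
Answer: -10266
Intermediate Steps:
-66 - 120*85 = -66 - 10200 = -10266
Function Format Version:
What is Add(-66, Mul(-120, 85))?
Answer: -10266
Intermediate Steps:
Add(-66, Mul(-120, 85)) = Add(-66, -10200) = -10266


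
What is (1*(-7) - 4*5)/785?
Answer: -27/785 ≈ -0.034395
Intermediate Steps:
(1*(-7) - 4*5)/785 = (-7 - 20)*(1/785) = -27*1/785 = -27/785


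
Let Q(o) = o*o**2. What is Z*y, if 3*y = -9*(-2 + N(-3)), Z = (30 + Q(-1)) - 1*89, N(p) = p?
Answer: -900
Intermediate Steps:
Q(o) = o**3
Z = -60 (Z = (30 + (-1)**3) - 1*89 = (30 - 1) - 89 = 29 - 89 = -60)
y = 15 (y = (-9*(-2 - 3))/3 = (-9*(-5))/3 = (1/3)*45 = 15)
Z*y = -60*15 = -900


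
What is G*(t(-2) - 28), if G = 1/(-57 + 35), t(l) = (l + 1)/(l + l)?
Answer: 111/88 ≈ 1.2614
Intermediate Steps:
t(l) = (1 + l)/(2*l) (t(l) = (1 + l)/((2*l)) = (1 + l)*(1/(2*l)) = (1 + l)/(2*l))
G = -1/22 (G = 1/(-22) = -1/22 ≈ -0.045455)
G*(t(-2) - 28) = -((½)*(1 - 2)/(-2) - 28)/22 = -((½)*(-½)*(-1) - 28)/22 = -(¼ - 28)/22 = -1/22*(-111/4) = 111/88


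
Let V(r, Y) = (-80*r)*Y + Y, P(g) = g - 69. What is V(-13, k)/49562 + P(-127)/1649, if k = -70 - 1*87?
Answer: -279221765/81727738 ≈ -3.4165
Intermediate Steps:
P(g) = -69 + g
k = -157 (k = -70 - 87 = -157)
V(r, Y) = Y - 80*Y*r (V(r, Y) = -80*Y*r + Y = Y - 80*Y*r)
V(-13, k)/49562 + P(-127)/1649 = -157*(1 - 80*(-13))/49562 + (-69 - 127)/1649 = -157*(1 + 1040)*(1/49562) - 196*1/1649 = -157*1041*(1/49562) - 196/1649 = -163437*1/49562 - 196/1649 = -163437/49562 - 196/1649 = -279221765/81727738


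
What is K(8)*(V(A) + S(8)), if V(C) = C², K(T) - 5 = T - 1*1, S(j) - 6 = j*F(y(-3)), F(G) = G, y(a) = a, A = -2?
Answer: -168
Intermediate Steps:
S(j) = 6 - 3*j (S(j) = 6 + j*(-3) = 6 - 3*j)
K(T) = 4 + T (K(T) = 5 + (T - 1*1) = 5 + (T - 1) = 5 + (-1 + T) = 4 + T)
K(8)*(V(A) + S(8)) = (4 + 8)*((-2)² + (6 - 3*8)) = 12*(4 + (6 - 24)) = 12*(4 - 18) = 12*(-14) = -168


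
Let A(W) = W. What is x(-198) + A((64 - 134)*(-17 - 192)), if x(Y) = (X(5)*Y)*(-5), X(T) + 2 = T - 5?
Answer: 12650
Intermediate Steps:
X(T) = -7 + T (X(T) = -2 + (T - 5) = -2 + (-5 + T) = -7 + T)
x(Y) = 10*Y (x(Y) = ((-7 + 5)*Y)*(-5) = -2*Y*(-5) = 10*Y)
x(-198) + A((64 - 134)*(-17 - 192)) = 10*(-198) + (64 - 134)*(-17 - 192) = -1980 - 70*(-209) = -1980 + 14630 = 12650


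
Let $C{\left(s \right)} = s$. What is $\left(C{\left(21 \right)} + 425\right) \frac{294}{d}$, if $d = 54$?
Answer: $\frac{21854}{9} \approx 2428.2$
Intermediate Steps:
$\left(C{\left(21 \right)} + 425\right) \frac{294}{d} = \left(21 + 425\right) \frac{294}{54} = 446 \cdot 294 \cdot \frac{1}{54} = 446 \cdot \frac{49}{9} = \frac{21854}{9}$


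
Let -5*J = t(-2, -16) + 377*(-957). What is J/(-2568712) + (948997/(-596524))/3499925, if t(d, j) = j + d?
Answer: -37665058414264711/1340732331857804600 ≈ -0.028093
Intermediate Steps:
t(d, j) = d + j
J = 360807/5 (J = -((-2 - 16) + 377*(-957))/5 = -(-18 - 360789)/5 = -⅕*(-360807) = 360807/5 ≈ 72161.)
J/(-2568712) + (948997/(-596524))/3499925 = (360807/5)/(-2568712) + (948997/(-596524))/3499925 = (360807/5)*(-1/2568712) + (948997*(-1/596524))*(1/3499925) = -360807/12843560 - 948997/596524*1/3499925 = -360807/12843560 - 948997/2087789260700 = -37665058414264711/1340732331857804600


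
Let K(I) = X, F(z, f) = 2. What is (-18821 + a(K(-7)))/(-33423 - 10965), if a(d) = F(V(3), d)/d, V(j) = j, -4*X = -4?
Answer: 697/1644 ≈ 0.42397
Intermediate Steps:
X = 1 (X = -1/4*(-4) = 1)
K(I) = 1
a(d) = 2/d
(-18821 + a(K(-7)))/(-33423 - 10965) = (-18821 + 2/1)/(-33423 - 10965) = (-18821 + 2*1)/(-44388) = (-18821 + 2)*(-1/44388) = -18819*(-1/44388) = 697/1644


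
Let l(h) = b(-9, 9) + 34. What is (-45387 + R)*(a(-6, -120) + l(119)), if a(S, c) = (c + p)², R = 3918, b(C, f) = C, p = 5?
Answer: -549464250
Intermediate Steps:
a(S, c) = (5 + c)² (a(S, c) = (c + 5)² = (5 + c)²)
l(h) = 25 (l(h) = -9 + 34 = 25)
(-45387 + R)*(a(-6, -120) + l(119)) = (-45387 + 3918)*((5 - 120)² + 25) = -41469*((-115)² + 25) = -41469*(13225 + 25) = -41469*13250 = -549464250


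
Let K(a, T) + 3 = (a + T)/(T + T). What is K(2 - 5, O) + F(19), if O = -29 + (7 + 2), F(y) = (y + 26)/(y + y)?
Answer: -943/760 ≈ -1.2408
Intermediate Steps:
F(y) = (26 + y)/(2*y) (F(y) = (26 + y)/((2*y)) = (26 + y)*(1/(2*y)) = (26 + y)/(2*y))
O = -20 (O = -29 + 9 = -20)
K(a, T) = -3 + (T + a)/(2*T) (K(a, T) = -3 + (a + T)/(T + T) = -3 + (T + a)/((2*T)) = -3 + (T + a)*(1/(2*T)) = -3 + (T + a)/(2*T))
K(2 - 5, O) + F(19) = (½)*((2 - 5) - 5*(-20))/(-20) + (½)*(26 + 19)/19 = (½)*(-1/20)*(-3 + 100) + (½)*(1/19)*45 = (½)*(-1/20)*97 + 45/38 = -97/40 + 45/38 = -943/760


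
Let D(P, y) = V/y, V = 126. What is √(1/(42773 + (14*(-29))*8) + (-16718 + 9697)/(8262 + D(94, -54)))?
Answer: 2*I*√8153326501871826/195877995 ≈ 0.92196*I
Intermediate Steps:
D(P, y) = 126/y
√(1/(42773 + (14*(-29))*8) + (-16718 + 9697)/(8262 + D(94, -54))) = √(1/(42773 + (14*(-29))*8) + (-16718 + 9697)/(8262 + 126/(-54))) = √(1/(42773 - 406*8) - 7021/(8262 + 126*(-1/54))) = √(1/(42773 - 3248) - 7021/(8262 - 7/3)) = √(1/39525 - 7021/24779/3) = √(1/39525 - 7021*3/24779) = √(1/39525 - 21063/24779) = √(-832490296/979389975) = 2*I*√8153326501871826/195877995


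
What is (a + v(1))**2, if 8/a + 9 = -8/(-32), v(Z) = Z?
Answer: 9/1225 ≈ 0.0073469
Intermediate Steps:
a = -32/35 (a = 8/(-9 - 8/(-32)) = 8/(-9 - 8*(-1/32)) = 8/(-9 + 1/4) = 8/(-35/4) = 8*(-4/35) = -32/35 ≈ -0.91429)
(a + v(1))**2 = (-32/35 + 1)**2 = (3/35)**2 = 9/1225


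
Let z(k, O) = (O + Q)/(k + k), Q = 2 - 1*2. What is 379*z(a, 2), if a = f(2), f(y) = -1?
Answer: -379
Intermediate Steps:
Q = 0 (Q = 2 - 2 = 0)
a = -1
z(k, O) = O/(2*k) (z(k, O) = (O + 0)/(k + k) = O/((2*k)) = O*(1/(2*k)) = O/(2*k))
379*z(a, 2) = 379*((½)*2/(-1)) = 379*((½)*2*(-1)) = 379*(-1) = -379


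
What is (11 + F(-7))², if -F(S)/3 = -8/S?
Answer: 2809/49 ≈ 57.327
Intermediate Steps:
F(S) = 24/S (F(S) = -(-24)/S = 24/S)
(11 + F(-7))² = (11 + 24/(-7))² = (11 + 24*(-⅐))² = (11 - 24/7)² = (53/7)² = 2809/49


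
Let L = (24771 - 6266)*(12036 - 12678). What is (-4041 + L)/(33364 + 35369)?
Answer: -3961417/22911 ≈ -172.90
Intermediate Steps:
L = -11880210 (L = 18505*(-642) = -11880210)
(-4041 + L)/(33364 + 35369) = (-4041 - 11880210)/(33364 + 35369) = -11884251/68733 = -11884251*1/68733 = -3961417/22911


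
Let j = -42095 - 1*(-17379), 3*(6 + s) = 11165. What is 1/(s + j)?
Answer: -3/63001 ≈ -4.7618e-5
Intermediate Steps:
s = 11147/3 (s = -6 + (1/3)*11165 = -6 + 11165/3 = 11147/3 ≈ 3715.7)
j = -24716 (j = -42095 + 17379 = -24716)
1/(s + j) = 1/(11147/3 - 24716) = 1/(-63001/3) = -3/63001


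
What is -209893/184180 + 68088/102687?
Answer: -3004278217/6304297220 ≈ -0.47654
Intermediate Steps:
-209893/184180 + 68088/102687 = -209893*1/184180 + 68088*(1/102687) = -209893/184180 + 22696/34229 = -3004278217/6304297220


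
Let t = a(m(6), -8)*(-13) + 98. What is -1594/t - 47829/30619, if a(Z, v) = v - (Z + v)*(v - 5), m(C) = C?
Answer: -37317173/8267130 ≈ -4.5139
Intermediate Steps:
a(Z, v) = v - (-5 + v)*(Z + v) (a(Z, v) = v - (Z + v)*(-5 + v) = v - (-5 + v)*(Z + v))
t = 540 (t = (-1*(-8)**2 + 5*6 + 6*(-8) - 1*6*(-8))*(-13) + 98 = (-1*64 + 30 - 48 + 48)*(-13) + 98 = (-64 + 30 - 48 + 48)*(-13) + 98 = -34*(-13) + 98 = 442 + 98 = 540)
-1594/t - 47829/30619 = -1594/540 - 47829/30619 = -1594*1/540 - 47829*1/30619 = -797/270 - 47829/30619 = -37317173/8267130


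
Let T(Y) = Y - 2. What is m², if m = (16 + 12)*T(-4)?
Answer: 28224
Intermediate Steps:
T(Y) = -2 + Y
m = -168 (m = (16 + 12)*(-2 - 4) = 28*(-6) = -168)
m² = (-168)² = 28224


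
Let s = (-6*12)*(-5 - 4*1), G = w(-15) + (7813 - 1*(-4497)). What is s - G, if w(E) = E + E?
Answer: -11632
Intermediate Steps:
w(E) = 2*E
G = 12280 (G = 2*(-15) + (7813 - 1*(-4497)) = -30 + (7813 + 4497) = -30 + 12310 = 12280)
s = 648 (s = -72*(-5 - 4) = -72*(-9) = 648)
s - G = 648 - 1*12280 = 648 - 12280 = -11632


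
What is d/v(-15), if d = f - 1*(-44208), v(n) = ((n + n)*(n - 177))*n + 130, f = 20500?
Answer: -32354/43135 ≈ -0.75006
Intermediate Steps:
v(n) = 130 + 2*n²*(-177 + n) (v(n) = ((2*n)*(-177 + n))*n + 130 = (2*n*(-177 + n))*n + 130 = 2*n²*(-177 + n) + 130 = 130 + 2*n²*(-177 + n))
d = 64708 (d = 20500 - 1*(-44208) = 20500 + 44208 = 64708)
d/v(-15) = 64708/(130 - 354*(-15)² + 2*(-15)³) = 64708/(130 - 354*225 + 2*(-3375)) = 64708/(130 - 79650 - 6750) = 64708/(-86270) = 64708*(-1/86270) = -32354/43135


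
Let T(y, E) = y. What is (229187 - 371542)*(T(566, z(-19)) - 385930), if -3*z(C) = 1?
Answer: 54858492220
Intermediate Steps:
z(C) = -⅓ (z(C) = -⅓*1 = -⅓)
(229187 - 371542)*(T(566, z(-19)) - 385930) = (229187 - 371542)*(566 - 385930) = -142355*(-385364) = 54858492220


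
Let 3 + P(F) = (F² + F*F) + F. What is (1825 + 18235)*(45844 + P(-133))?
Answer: 1626585160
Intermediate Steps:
P(F) = -3 + F + 2*F² (P(F) = -3 + ((F² + F*F) + F) = -3 + ((F² + F²) + F) = -3 + (2*F² + F) = -3 + (F + 2*F²) = -3 + F + 2*F²)
(1825 + 18235)*(45844 + P(-133)) = (1825 + 18235)*(45844 + (-3 - 133 + 2*(-133)²)) = 20060*(45844 + (-3 - 133 + 2*17689)) = 20060*(45844 + (-3 - 133 + 35378)) = 20060*(45844 + 35242) = 20060*81086 = 1626585160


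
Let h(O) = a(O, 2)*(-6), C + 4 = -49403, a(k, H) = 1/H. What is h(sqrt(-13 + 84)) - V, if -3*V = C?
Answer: -16472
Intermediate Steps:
C = -49407 (C = -4 - 49403 = -49407)
V = 16469 (V = -1/3*(-49407) = 16469)
h(O) = -3 (h(O) = -6/2 = (1/2)*(-6) = -3)
h(sqrt(-13 + 84)) - V = -3 - 1*16469 = -3 - 16469 = -16472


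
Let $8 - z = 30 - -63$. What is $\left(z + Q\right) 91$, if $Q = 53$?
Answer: $-2912$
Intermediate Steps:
$z = -85$ ($z = 8 - \left(30 - -63\right) = 8 - \left(30 + 63\right) = 8 - 93 = -85$)
$\left(z + Q\right) 91 = \left(-85 + 53\right) 91 = \left(-32\right) 91 = -2912$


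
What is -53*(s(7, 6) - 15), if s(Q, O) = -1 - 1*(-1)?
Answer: 795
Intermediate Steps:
s(Q, O) = 0 (s(Q, O) = -1 + 1 = 0)
-53*(s(7, 6) - 15) = -53*(0 - 15) = -53*(-15) = 795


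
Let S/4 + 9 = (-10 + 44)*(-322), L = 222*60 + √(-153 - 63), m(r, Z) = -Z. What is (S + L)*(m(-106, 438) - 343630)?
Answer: 10496826544 - 2064408*I*√6 ≈ 1.0497e+10 - 5.0567e+6*I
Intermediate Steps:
L = 13320 + 6*I*√6 (L = 13320 + √(-216) = 13320 + 6*I*√6 ≈ 13320.0 + 14.697*I)
S = -43828 (S = -36 + 4*((-10 + 44)*(-322)) = -36 + 4*(34*(-322)) = -36 + 4*(-10948) = -36 - 43792 = -43828)
(S + L)*(m(-106, 438) - 343630) = (-43828 + (13320 + 6*I*√6))*(-1*438 - 343630) = (-30508 + 6*I*√6)*(-438 - 343630) = (-30508 + 6*I*√6)*(-344068) = 10496826544 - 2064408*I*√6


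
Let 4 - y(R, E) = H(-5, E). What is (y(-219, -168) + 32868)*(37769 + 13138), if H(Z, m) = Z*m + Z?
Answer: 1630907559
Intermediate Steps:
H(Z, m) = Z + Z*m
y(R, E) = 9 + 5*E (y(R, E) = 4 - (-5)*(1 + E) = 4 - (-5 - 5*E) = 4 + (5 + 5*E) = 9 + 5*E)
(y(-219, -168) + 32868)*(37769 + 13138) = ((9 + 5*(-168)) + 32868)*(37769 + 13138) = ((9 - 840) + 32868)*50907 = (-831 + 32868)*50907 = 32037*50907 = 1630907559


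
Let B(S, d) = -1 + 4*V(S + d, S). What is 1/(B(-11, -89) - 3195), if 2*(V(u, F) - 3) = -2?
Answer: -1/3188 ≈ -0.00031368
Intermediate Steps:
V(u, F) = 2 (V(u, F) = 3 + (½)*(-2) = 3 - 1 = 2)
B(S, d) = 7 (B(S, d) = -1 + 4*2 = -1 + 8 = 7)
1/(B(-11, -89) - 3195) = 1/(7 - 3195) = 1/(-3188) = -1/3188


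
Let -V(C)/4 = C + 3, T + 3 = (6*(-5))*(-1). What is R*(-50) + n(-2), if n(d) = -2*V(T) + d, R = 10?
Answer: -262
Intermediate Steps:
T = 27 (T = -3 + (6*(-5))*(-1) = -3 - 30*(-1) = -3 + 30 = 27)
V(C) = -12 - 4*C (V(C) = -4*(C + 3) = -4*(3 + C) = -12 - 4*C)
n(d) = 240 + d (n(d) = -2*(-12 - 4*27) + d = -2*(-12 - 108) + d = -2*(-120) + d = 240 + d)
R*(-50) + n(-2) = 10*(-50) + (240 - 2) = -500 + 238 = -262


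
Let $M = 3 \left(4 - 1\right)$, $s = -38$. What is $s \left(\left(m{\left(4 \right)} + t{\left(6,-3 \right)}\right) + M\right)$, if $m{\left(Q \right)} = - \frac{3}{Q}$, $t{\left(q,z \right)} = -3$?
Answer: $- \frac{399}{2} \approx -199.5$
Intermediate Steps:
$M = 9$ ($M = 3 \cdot 3 = 9$)
$s \left(\left(m{\left(4 \right)} + t{\left(6,-3 \right)}\right) + M\right) = - 38 \left(\left(- \frac{3}{4} - 3\right) + 9\right) = - 38 \left(- \frac{15}{4} + 9\right) = \left(-38\right) \frac{21}{4} = - \frac{399}{2}$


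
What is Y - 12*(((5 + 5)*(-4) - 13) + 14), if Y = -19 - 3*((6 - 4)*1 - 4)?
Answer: 455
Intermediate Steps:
Y = -13 (Y = -19 - 3*(2*1 - 4) = -19 - 3*(2 - 4) = -19 - 3*(-2) = -19 + 6 = -13)
Y - 12*(((5 + 5)*(-4) - 13) + 14) = -13 - 12*(((5 + 5)*(-4) - 13) + 14) = -13 - 12*((10*(-4) - 13) + 14) = -13 - 12*((-40 - 13) + 14) = -13 - 12*(-53 + 14) = -13 - 12*(-39) = -13 + 468 = 455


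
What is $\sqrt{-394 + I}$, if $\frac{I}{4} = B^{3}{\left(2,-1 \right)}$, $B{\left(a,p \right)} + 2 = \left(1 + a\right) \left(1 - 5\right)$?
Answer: $i \sqrt{11370} \approx 106.63 i$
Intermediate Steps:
$B{\left(a,p \right)} = -6 - 4 a$ ($B{\left(a,p \right)} = -2 + \left(1 + a\right) \left(1 - 5\right) = -2 + \left(1 + a\right) \left(-4\right) = -2 - \left(4 + 4 a\right) = -6 - 4 a$)
$I = -10976$ ($I = 4 \left(-6 - 8\right)^{3} = 4 \left(-14\right)^{3} = 4 \left(-2744\right) = -10976$)
$\sqrt{-394 + I} = \sqrt{-394 - 10976} = \sqrt{-11370} = i \sqrt{11370}$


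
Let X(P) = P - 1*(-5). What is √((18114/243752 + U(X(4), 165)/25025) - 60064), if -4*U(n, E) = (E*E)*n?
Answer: I*√461775192935033341/2772679 ≈ 245.08*I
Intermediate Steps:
X(P) = 5 + P (X(P) = P + 5 = 5 + P)
U(n, E) = -n*E²/4 (U(n, E) = -E*E*n/4 = -E²*n/4 = -n*E²/4)
√((18114/243752 + U(X(4), 165)/25025) - 60064) = √((18114/243752 - ¼*(5 + 4)*165²/25025) - 60064) = √((18114*(1/243752) - ¼*9*27225*(1/25025)) - 60064) = √((9057/121876 - 245025/4*1/25025) - 60064) = √((9057/121876 - 891/364) - 60064) = √(-6580923/2772679 - 60064) = √(-166544772379/2772679) = I*√461775192935033341/2772679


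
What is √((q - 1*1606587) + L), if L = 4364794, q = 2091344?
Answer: 9*√59871 ≈ 2202.2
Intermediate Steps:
√((q - 1*1606587) + L) = √((2091344 - 1*1606587) + 4364794) = √((2091344 - 1606587) + 4364794) = √(484757 + 4364794) = √4849551 = 9*√59871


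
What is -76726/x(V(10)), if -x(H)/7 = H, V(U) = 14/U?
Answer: 383630/49 ≈ 7829.2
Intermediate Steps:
x(H) = -7*H
-76726/x(V(10)) = -76726/((-98/10)) = -76726/((-7*7/5)) = -76726/(-49/5) = -76726*(-5/49) = 383630/49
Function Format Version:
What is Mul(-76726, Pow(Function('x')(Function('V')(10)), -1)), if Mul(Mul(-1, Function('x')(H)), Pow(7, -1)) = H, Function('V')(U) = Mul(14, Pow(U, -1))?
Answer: Rational(383630, 49) ≈ 7829.2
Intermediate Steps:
Function('x')(H) = Mul(-7, H)
Mul(-76726, Pow(Function('x')(Function('V')(10)), -1)) = Mul(-76726, Pow(Mul(-7, Mul(14, Pow(10, -1))), -1)) = Mul(-76726, Pow(Mul(-7, Mul(14, Rational(1, 10))), -1)) = Mul(-76726, Pow(Mul(-7, Rational(7, 5)), -1)) = Mul(-76726, Pow(Rational(-49, 5), -1)) = Mul(-76726, Rational(-5, 49)) = Rational(383630, 49)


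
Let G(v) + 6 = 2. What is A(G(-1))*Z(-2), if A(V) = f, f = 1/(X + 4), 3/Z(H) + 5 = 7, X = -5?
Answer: -3/2 ≈ -1.5000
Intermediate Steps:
G(v) = -4 (G(v) = -6 + 2 = -4)
Z(H) = 3/2 (Z(H) = 3/(-5 + 7) = 3/2)
f = -1 (f = 1/(-5 + 4) = 1/(-1) = -1)
A(V) = -1
A(G(-1))*Z(-2) = -1*3/2 = -3/2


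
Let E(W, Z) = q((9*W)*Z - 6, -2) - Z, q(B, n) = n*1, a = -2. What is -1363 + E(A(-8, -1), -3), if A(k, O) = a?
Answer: -1362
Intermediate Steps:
q(B, n) = n
A(k, O) = -2
E(W, Z) = -2 - Z
-1363 + E(A(-8, -1), -3) = -1363 + (-2 - 1*(-3)) = -1363 + (-2 + 3) = -1363 + 1 = -1362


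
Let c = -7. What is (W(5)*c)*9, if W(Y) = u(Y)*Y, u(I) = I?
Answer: -1575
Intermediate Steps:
W(Y) = Y² (W(Y) = Y*Y = Y²)
(W(5)*c)*9 = (5²*(-7))*9 = (25*(-7))*9 = -175*9 = -1575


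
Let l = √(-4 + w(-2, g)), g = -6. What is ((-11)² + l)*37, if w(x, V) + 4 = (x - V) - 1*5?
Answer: 4477 + 111*I ≈ 4477.0 + 111.0*I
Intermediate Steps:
w(x, V) = -9 + x - V (w(x, V) = -4 + ((x - V) - 1*5) = -4 + ((x - V) - 5) = -4 + (-5 + x - V) = -9 + x - V)
l = 3*I (l = √(-4 + (-9 - 2 - 1*(-6))) = √(-4 + (-9 - 2 + 6)) = √(-4 - 5) = √(-9) = 3*I ≈ 3.0*I)
((-11)² + l)*37 = ((-11)² + 3*I)*37 = (121 + 3*I)*37 = 4477 + 111*I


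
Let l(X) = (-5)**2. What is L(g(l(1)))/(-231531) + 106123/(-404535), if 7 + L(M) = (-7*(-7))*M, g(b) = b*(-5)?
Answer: -7363385231/31220797695 ≈ -0.23585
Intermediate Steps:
l(X) = 25
g(b) = -5*b
L(M) = -7 + 49*M (L(M) = -7 + (-7*(-7))*M = -7 + 49*M)
L(g(l(1)))/(-231531) + 106123/(-404535) = (-7 + 49*(-5*25))/(-231531) + 106123/(-404535) = (-7 + 49*(-125))*(-1/231531) + 106123*(-1/404535) = (-7 - 6125)*(-1/231531) - 106123/404535 = -6132*(-1/231531) - 106123/404535 = 2044/77177 - 106123/404535 = -7363385231/31220797695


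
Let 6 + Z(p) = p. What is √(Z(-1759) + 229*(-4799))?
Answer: 168*I*√39 ≈ 1049.2*I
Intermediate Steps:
Z(p) = -6 + p
√(Z(-1759) + 229*(-4799)) = √((-6 - 1759) + 229*(-4799)) = √(-1765 - 1098971) = √(-1100736) = 168*I*√39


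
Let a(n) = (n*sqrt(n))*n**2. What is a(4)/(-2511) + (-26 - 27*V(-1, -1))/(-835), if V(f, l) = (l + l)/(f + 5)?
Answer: -30197/838674 ≈ -0.036006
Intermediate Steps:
V(f, l) = 2*l/(5 + f) (V(f, l) = (2*l)/(5 + f) = 2*l/(5 + f))
a(n) = n**(7/2) (a(n) = n**(3/2)*n**2 = n**(7/2))
a(4)/(-2511) + (-26 - 27*V(-1, -1))/(-835) = 4**(7/2)/(-2511) + (-26 - 54*(-1)/(5 - 1))/(-835) = 128*(-1/2511) + (-26 - 54*(-1)/4)*(-1/835) = -128/2511 + (-26 - 54*(-1)/4)*(-1/835) = -128/2511 + (-26 - 27*(-1/2))*(-1/835) = -128/2511 + (-26 + 27/2)*(-1/835) = -128/2511 - 25/2*(-1/835) = -128/2511 + 5/334 = -30197/838674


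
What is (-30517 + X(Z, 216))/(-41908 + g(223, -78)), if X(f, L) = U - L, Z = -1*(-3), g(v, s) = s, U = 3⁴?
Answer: 15326/20993 ≈ 0.73005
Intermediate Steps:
U = 81
Z = 3
X(f, L) = 81 - L
(-30517 + X(Z, 216))/(-41908 + g(223, -78)) = (-30517 + (81 - 1*216))/(-41908 - 78) = (-30517 + (81 - 216))/(-41986) = (-30517 - 135)*(-1/41986) = -30652*(-1/41986) = 15326/20993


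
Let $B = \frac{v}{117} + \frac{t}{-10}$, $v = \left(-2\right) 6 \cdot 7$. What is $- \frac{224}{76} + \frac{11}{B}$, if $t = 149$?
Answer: $- \frac{422606}{115729} \approx -3.6517$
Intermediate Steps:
$v = -84$ ($v = \left(-12\right) 7 = -84$)
$B = - \frac{6091}{390}$ ($B = - \frac{84}{117} + \frac{149}{-10} = \left(-84\right) \frac{1}{117} + 149 \left(- \frac{1}{10}\right) = - \frac{28}{39} - \frac{149}{10} = - \frac{6091}{390} \approx -15.618$)
$- \frac{224}{76} + \frac{11}{B} = - \frac{224}{76} + \frac{11}{- \frac{6091}{390}} = \left(-224\right) \frac{1}{76} + 11 \left(- \frac{390}{6091}\right) = - \frac{56}{19} - \frac{4290}{6091} = - \frac{422606}{115729}$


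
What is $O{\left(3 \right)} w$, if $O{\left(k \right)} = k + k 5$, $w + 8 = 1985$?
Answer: $35586$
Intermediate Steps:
$w = 1977$ ($w = -8 + 1985 = 1977$)
$O{\left(k \right)} = 6 k$ ($O{\left(k \right)} = k + 5 k = 6 k$)
$O{\left(3 \right)} w = 6 \cdot 3 \cdot 1977 = 18 \cdot 1977 = 35586$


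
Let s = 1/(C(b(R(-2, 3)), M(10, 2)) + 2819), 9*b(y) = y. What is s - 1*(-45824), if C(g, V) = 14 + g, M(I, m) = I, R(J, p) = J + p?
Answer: 1168420361/25498 ≈ 45824.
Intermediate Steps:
b(y) = y/9
s = 9/25498 (s = 1/((14 + (-2 + 3)/9) + 2819) = 1/((14 + (1/9)*1) + 2819) = 1/((14 + 1/9) + 2819) = 1/(127/9 + 2819) = 1/(25498/9) = 9/25498 ≈ 0.00035297)
s - 1*(-45824) = 9/25498 - 1*(-45824) = 9/25498 + 45824 = 1168420361/25498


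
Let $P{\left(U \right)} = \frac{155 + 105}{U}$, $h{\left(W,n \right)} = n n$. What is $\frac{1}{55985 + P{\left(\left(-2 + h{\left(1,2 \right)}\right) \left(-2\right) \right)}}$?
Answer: $\frac{1}{55920} \approx 1.7883 \cdot 10^{-5}$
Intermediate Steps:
$h{\left(W,n \right)} = n^{2}$
$P{\left(U \right)} = \frac{260}{U}$
$\frac{1}{55985 + P{\left(\left(-2 + h{\left(1,2 \right)}\right) \left(-2\right) \right)}} = \frac{1}{55985 + \frac{260}{\left(-2 + 2^{2}\right) \left(-2\right)}} = \frac{1}{55985 + \frac{260}{\left(-2 + 4\right) \left(-2\right)}} = \frac{1}{55985 + \frac{260}{2 \left(-2\right)}} = \frac{1}{55985 + \frac{260}{-4}} = \frac{1}{55985 + 260 \left(- \frac{1}{4}\right)} = \frac{1}{55985 - 65} = \frac{1}{55920}$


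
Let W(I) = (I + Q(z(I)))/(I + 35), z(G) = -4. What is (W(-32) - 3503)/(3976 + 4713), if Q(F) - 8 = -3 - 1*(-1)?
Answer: -10535/26067 ≈ -0.40415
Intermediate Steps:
Q(F) = 6 (Q(F) = 8 + (-3 - 1*(-1)) = 8 + (-3 + 1) = 8 - 2 = 6)
W(I) = (6 + I)/(35 + I) (W(I) = (I + 6)/(I + 35) = (6 + I)/(35 + I))
(W(-32) - 3503)/(3976 + 4713) = ((6 - 32)/(35 - 32) - 3503)/(3976 + 4713) = (-26/3 - 3503)/8689 = ((⅓)*(-26) - 3503)*(1/8689) = (-26/3 - 3503)*(1/8689) = -10535/3*1/8689 = -10535/26067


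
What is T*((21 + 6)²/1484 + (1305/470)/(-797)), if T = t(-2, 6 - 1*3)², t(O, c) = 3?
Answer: 244025541/55589156 ≈ 4.3898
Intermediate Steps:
T = 9 (T = 3² = 9)
T*((21 + 6)²/1484 + (1305/470)/(-797)) = 9*((21 + 6)²/1484 + (1305/470)/(-797)) = 9*(27²*(1/1484) + (1305*(1/470))*(-1/797)) = 9*(729*(1/1484) + (261/94)*(-1/797)) = 9*(729/1484 - 261/74918) = 9*(27113949/55589156) = 244025541/55589156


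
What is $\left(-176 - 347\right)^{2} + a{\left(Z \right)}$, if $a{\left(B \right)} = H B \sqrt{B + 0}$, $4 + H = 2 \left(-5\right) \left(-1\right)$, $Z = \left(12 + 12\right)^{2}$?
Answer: $356473$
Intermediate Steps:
$Z = 576$ ($Z = 24^{2} = 576$)
$H = 6$ ($H = -4 + 2 \left(-5\right) \left(-1\right) = -4 - -10 = -4 + 10 = 6$)
$a{\left(B \right)} = 6 B^{\frac{3}{2}}$ ($a{\left(B \right)} = 6 B \sqrt{B + 0} = 6 B \sqrt{B} = 6 B^{\frac{3}{2}}$)
$\left(-176 - 347\right)^{2} + a{\left(Z \right)} = \left(-176 - 347\right)^{2} + 6 \cdot 576^{\frac{3}{2}} = \left(-523\right)^{2} + 6 \cdot 13824 = 273529 + 82944 = 356473$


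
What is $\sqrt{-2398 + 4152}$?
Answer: $\sqrt{1754} \approx 41.881$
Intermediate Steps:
$\sqrt{-2398 + 4152} = \sqrt{1754}$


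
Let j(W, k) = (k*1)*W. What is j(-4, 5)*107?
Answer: -2140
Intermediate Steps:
j(W, k) = W*k (j(W, k) = k*W = W*k)
j(-4, 5)*107 = -4*5*107 = -20*107 = -2140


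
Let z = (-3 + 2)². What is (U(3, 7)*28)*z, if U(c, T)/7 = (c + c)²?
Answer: 7056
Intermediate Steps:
U(c, T) = 28*c² (U(c, T) = 7*(c + c)² = 7*(2*c)² = 7*(4*c²) = 28*c²)
z = 1 (z = (-1)² = 1)
(U(3, 7)*28)*z = ((28*3²)*28)*1 = ((28*9)*28)*1 = (252*28)*1 = 7056*1 = 7056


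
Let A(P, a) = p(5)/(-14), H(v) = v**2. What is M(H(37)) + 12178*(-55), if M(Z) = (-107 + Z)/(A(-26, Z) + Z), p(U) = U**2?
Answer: -12820432722/19141 ≈ -6.6979e+5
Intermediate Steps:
A(P, a) = -25/14 (A(P, a) = 5**2/(-14) = 25*(-1/14) = -25/14)
M(Z) = (-107 + Z)/(-25/14 + Z)
M(H(37)) + 12178*(-55) = 14*(-107 + 37**2)/(-25 + 14*37**2) + 12178*(-55) = 14*(-107 + 1369)/(-25 + 14*1369) - 669790 = 14*1262/(-25 + 19166) - 669790 = 14*1262/19141 - 669790 = 14*(1/19141)*1262 - 669790 = 17668/19141 - 669790 = -12820432722/19141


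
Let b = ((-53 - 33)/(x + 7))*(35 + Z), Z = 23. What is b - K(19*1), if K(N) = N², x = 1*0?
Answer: -7515/7 ≈ -1073.6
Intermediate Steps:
x = 0
b = -4988/7 (b = ((-53 - 33)/(0 + 7))*(35 + 23) = -86/7*58 = -4988/7 ≈ -712.57)
b - K(19*1) = -4988/7 - (19*1)² = -4988/7 - 1*19² = -4988/7 - 1*361 = -4988/7 - 361 = -7515/7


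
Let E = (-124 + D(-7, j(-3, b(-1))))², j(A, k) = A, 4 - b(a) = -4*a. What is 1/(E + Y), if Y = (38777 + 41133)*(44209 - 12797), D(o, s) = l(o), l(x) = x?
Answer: 1/2510150081 ≈ 3.9838e-10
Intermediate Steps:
b(a) = 4 + 4*a (b(a) = 4 - (-4)*a = 4 + 4*a)
D(o, s) = o
E = 17161 (E = (-124 - 7)² = (-131)² = 17161)
Y = 2510132920 (Y = 79910*31412 = 2510132920)
1/(E + Y) = 1/(17161 + 2510132920) = 1/2510150081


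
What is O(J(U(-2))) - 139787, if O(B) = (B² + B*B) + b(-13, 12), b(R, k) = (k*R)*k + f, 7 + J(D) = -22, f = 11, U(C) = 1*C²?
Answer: -139966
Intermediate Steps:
U(C) = C²
J(D) = -29 (J(D) = -7 - 22 = -29)
b(R, k) = 11 + R*k² (b(R, k) = (k*R)*k + 11 = (R*k)*k + 11 = R*k² + 11 = 11 + R*k²)
O(B) = -1861 + 2*B² (O(B) = (B² + B*B) + (11 - 13*12²) = (B² + B²) + (11 - 13*144) = 2*B² + (11 - 1872) = 2*B² - 1861 = -1861 + 2*B²)
O(J(U(-2))) - 139787 = (-1861 + 2*(-29)²) - 139787 = (-1861 + 2*841) - 139787 = (-1861 + 1682) - 139787 = -179 - 139787 = -139966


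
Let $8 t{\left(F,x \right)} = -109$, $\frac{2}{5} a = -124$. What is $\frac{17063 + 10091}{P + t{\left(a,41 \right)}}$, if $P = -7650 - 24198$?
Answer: $- \frac{217232}{254893} \approx -0.85225$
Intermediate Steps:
$a = -310$ ($a = \frac{5}{2} \left(-124\right) = -310$)
$P = -31848$
$t{\left(F,x \right)} = - \frac{109}{8}$ ($t{\left(F,x \right)} = \frac{1}{8} \left(-109\right) = - \frac{109}{8}$)
$\frac{17063 + 10091}{P + t{\left(a,41 \right)}} = \frac{17063 + 10091}{-31848 - \frac{109}{8}} = \frac{27154}{- \frac{254893}{8}} = 27154 \left(- \frac{8}{254893}\right) = - \frac{217232}{254893}$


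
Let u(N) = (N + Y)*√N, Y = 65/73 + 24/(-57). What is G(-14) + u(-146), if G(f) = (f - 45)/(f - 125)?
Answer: 59/139 - 201851*I*√146/1387 ≈ 0.42446 - 1758.5*I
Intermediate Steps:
Y = 651/1387 (Y = 65*(1/73) + 24*(-1/57) = 65/73 - 8/19 = 651/1387 ≈ 0.46936)
u(N) = √N*(651/1387 + N) (u(N) = (N + 651/1387)*√N = (651/1387 + N)*√N = √N*(651/1387 + N))
G(f) = (-45 + f)/(-125 + f)
G(-14) + u(-146) = (-45 - 14)/(-125 - 14) + √(-146)*(651/1387 - 146) = -59/(-139) + (I*√146)*(-201851/1387) = -1/139*(-59) - 201851*I*√146/1387 = 59/139 - 201851*I*√146/1387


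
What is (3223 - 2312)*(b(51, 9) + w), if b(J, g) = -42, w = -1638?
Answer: -1530480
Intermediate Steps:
(3223 - 2312)*(b(51, 9) + w) = (3223 - 2312)*(-42 - 1638) = 911*(-1680) = -1530480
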